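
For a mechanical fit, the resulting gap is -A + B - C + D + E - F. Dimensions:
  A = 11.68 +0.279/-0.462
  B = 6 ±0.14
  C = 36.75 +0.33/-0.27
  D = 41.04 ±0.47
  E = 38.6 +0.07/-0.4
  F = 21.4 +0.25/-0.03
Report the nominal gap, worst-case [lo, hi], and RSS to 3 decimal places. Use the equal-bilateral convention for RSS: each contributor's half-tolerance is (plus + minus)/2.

nominal=15.810 wc=[13.941,17.252] rss=0.737

Stack each dimension's contribution:
  -A: nom -11.680 → Σnom=-11.680; wc +0.462/-0.279 → slack +0.462/-0.279; half-tol=0.371, Σhalf²=0.137270
  +B: nom +6.000 → Σnom=-5.680; wc +0.140/-0.140 → slack +0.602/-0.419; half-tol=0.140, Σhalf²=0.156870
  -C: nom -36.750 → Σnom=-42.430; wc +0.270/-0.330 → slack +0.872/-0.749; half-tol=0.300, Σhalf²=0.246870
  +D: nom +41.040 → Σnom=-1.390; wc +0.470/-0.470 → slack +1.342/-1.219; half-tol=0.470, Σhalf²=0.467770
  +E: nom +38.600 → Σnom=37.210; wc +0.070/-0.400 → slack +1.412/-1.619; half-tol=0.235, Σhalf²=0.522995
  -F: nom -21.400 → Σnom=15.810; wc +0.030/-0.250 → slack +1.442/-1.869; half-tol=0.140, Σhalf²=0.542595
Nominal = 15.810. Worst-case = [15.810 - 1.869, 15.810 + 1.442] = [13.941, 17.252]. RSS = √0.542595 = 0.737.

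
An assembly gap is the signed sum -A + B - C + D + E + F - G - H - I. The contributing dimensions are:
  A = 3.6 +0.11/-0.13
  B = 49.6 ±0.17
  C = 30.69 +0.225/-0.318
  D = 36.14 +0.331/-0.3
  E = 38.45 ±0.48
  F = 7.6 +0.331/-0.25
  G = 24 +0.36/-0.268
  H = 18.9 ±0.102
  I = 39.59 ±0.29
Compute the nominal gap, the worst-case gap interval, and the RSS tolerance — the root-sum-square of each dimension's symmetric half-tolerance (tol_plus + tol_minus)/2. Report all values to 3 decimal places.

nominal=15.010 wc=[12.723,17.430] rss=0.851

Stack each dimension's contribution:
  -A: nom -3.600 → Σnom=-3.600; wc +0.130/-0.110 → slack +0.130/-0.110; half-tol=0.120, Σhalf²=0.014400
  +B: nom +49.600 → Σnom=46.000; wc +0.170/-0.170 → slack +0.300/-0.280; half-tol=0.170, Σhalf²=0.043300
  -C: nom -30.690 → Σnom=15.310; wc +0.318/-0.225 → slack +0.618/-0.505; half-tol=0.272, Σhalf²=0.117012
  +D: nom +36.140 → Σnom=51.450; wc +0.331/-0.300 → slack +0.949/-0.805; half-tol=0.316, Σhalf²=0.216553
  +E: nom +38.450 → Σnom=89.900; wc +0.480/-0.480 → slack +1.429/-1.285; half-tol=0.480, Σhalf²=0.446952
  +F: nom +7.600 → Σnom=97.500; wc +0.331/-0.250 → slack +1.760/-1.535; half-tol=0.290, Σhalf²=0.531343
  -G: nom -24.000 → Σnom=73.500; wc +0.268/-0.360 → slack +2.028/-1.895; half-tol=0.314, Σhalf²=0.629939
  -H: nom -18.900 → Σnom=54.600; wc +0.102/-0.102 → slack +2.130/-1.997; half-tol=0.102, Σhalf²=0.640343
  -I: nom -39.590 → Σnom=15.010; wc +0.290/-0.290 → slack +2.420/-2.287; half-tol=0.290, Σhalf²=0.724443
Nominal = 15.010. Worst-case = [15.010 - 2.287, 15.010 + 2.420] = [12.723, 17.430]. RSS = √0.724443 = 0.851.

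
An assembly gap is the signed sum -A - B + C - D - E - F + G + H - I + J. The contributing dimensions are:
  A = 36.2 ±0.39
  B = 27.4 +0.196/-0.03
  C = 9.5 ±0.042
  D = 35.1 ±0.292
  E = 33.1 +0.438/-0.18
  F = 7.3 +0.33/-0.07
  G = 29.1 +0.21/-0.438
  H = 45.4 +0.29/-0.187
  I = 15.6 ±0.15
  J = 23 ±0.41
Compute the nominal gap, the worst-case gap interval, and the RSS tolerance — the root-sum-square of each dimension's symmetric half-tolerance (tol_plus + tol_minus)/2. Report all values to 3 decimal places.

nominal=-47.700 wc=[-50.573,-45.636] rss=0.860

Stack each dimension's contribution:
  -A: nom -36.200 → Σnom=-36.200; wc +0.390/-0.390 → slack +0.390/-0.390; half-tol=0.390, Σhalf²=0.152100
  -B: nom -27.400 → Σnom=-63.600; wc +0.030/-0.196 → slack +0.420/-0.586; half-tol=0.113, Σhalf²=0.164869
  +C: nom +9.500 → Σnom=-54.100; wc +0.042/-0.042 → slack +0.462/-0.628; half-tol=0.042, Σhalf²=0.166633
  -D: nom -35.100 → Σnom=-89.200; wc +0.292/-0.292 → slack +0.754/-0.920; half-tol=0.292, Σhalf²=0.251897
  -E: nom -33.100 → Σnom=-122.300; wc +0.180/-0.438 → slack +0.934/-1.358; half-tol=0.309, Σhalf²=0.347378
  -F: nom -7.300 → Σnom=-129.600; wc +0.070/-0.330 → slack +1.004/-1.688; half-tol=0.200, Σhalf²=0.387378
  +G: nom +29.100 → Σnom=-100.500; wc +0.210/-0.438 → slack +1.214/-2.126; half-tol=0.324, Σhalf²=0.492354
  +H: nom +45.400 → Σnom=-55.100; wc +0.290/-0.187 → slack +1.504/-2.313; half-tol=0.238, Σhalf²=0.549236
  -I: nom -15.600 → Σnom=-70.700; wc +0.150/-0.150 → slack +1.654/-2.463; half-tol=0.150, Σhalf²=0.571736
  +J: nom +23.000 → Σnom=-47.700; wc +0.410/-0.410 → slack +2.064/-2.873; half-tol=0.410, Σhalf²=0.739836
Nominal = -47.700. Worst-case = [-47.700 - 2.873, -47.700 + 2.064] = [-50.573, -45.636]. RSS = √0.739836 = 0.860.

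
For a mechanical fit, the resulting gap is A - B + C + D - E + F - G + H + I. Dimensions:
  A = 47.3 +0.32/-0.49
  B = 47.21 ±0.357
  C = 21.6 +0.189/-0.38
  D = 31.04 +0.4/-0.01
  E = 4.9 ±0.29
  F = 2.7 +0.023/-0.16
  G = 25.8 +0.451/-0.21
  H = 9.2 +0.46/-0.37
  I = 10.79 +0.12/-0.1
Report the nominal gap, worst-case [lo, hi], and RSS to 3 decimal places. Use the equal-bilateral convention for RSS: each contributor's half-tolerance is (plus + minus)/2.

nominal=44.720 wc=[42.112,47.089] rss=0.895

Stack each dimension's contribution:
  +A: nom +47.300 → Σnom=47.300; wc +0.320/-0.490 → slack +0.320/-0.490; half-tol=0.405, Σhalf²=0.164025
  -B: nom -47.210 → Σnom=0.090; wc +0.357/-0.357 → slack +0.677/-0.847; half-tol=0.357, Σhalf²=0.291474
  +C: nom +21.600 → Σnom=21.690; wc +0.189/-0.380 → slack +0.866/-1.227; half-tol=0.284, Σhalf²=0.372414
  +D: nom +31.040 → Σnom=52.730; wc +0.400/-0.010 → slack +1.266/-1.237; half-tol=0.205, Σhalf²=0.414439
  -E: nom -4.900 → Σnom=47.830; wc +0.290/-0.290 → slack +1.556/-1.527; half-tol=0.290, Σhalf²=0.498539
  +F: nom +2.700 → Σnom=50.530; wc +0.023/-0.160 → slack +1.579/-1.687; half-tol=0.091, Σhalf²=0.506912
  -G: nom -25.800 → Σnom=24.730; wc +0.210/-0.451 → slack +1.789/-2.138; half-tol=0.331, Σhalf²=0.616142
  +H: nom +9.200 → Σnom=33.930; wc +0.460/-0.370 → slack +2.249/-2.508; half-tol=0.415, Σhalf²=0.788367
  +I: nom +10.790 → Σnom=44.720; wc +0.120/-0.100 → slack +2.369/-2.608; half-tol=0.110, Σhalf²=0.800467
Nominal = 44.720. Worst-case = [44.720 - 2.608, 44.720 + 2.369] = [42.112, 47.089]. RSS = √0.800467 = 0.895.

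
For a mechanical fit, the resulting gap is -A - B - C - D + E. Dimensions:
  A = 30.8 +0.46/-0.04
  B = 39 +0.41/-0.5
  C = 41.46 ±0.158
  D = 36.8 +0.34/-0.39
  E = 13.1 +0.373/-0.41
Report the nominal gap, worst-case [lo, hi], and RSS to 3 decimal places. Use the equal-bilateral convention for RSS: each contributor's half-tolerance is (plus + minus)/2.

Stack each dimension's contribution:
  -A: nom -30.800 → Σnom=-30.800; wc +0.040/-0.460 → slack +0.040/-0.460; half-tol=0.250, Σhalf²=0.062500
  -B: nom -39.000 → Σnom=-69.800; wc +0.500/-0.410 → slack +0.540/-0.870; half-tol=0.455, Σhalf²=0.269525
  -C: nom -41.460 → Σnom=-111.260; wc +0.158/-0.158 → slack +0.698/-1.028; half-tol=0.158, Σhalf²=0.294489
  -D: nom -36.800 → Σnom=-148.060; wc +0.390/-0.340 → slack +1.088/-1.368; half-tol=0.365, Σhalf²=0.427714
  +E: nom +13.100 → Σnom=-134.960; wc +0.373/-0.410 → slack +1.461/-1.778; half-tol=0.391, Σhalf²=0.580986
Nominal = -134.960. Worst-case = [-134.960 - 1.778, -134.960 + 1.461] = [-136.738, -133.499]. RSS = √0.580986 = 0.762.

nominal=-134.960 wc=[-136.738,-133.499] rss=0.762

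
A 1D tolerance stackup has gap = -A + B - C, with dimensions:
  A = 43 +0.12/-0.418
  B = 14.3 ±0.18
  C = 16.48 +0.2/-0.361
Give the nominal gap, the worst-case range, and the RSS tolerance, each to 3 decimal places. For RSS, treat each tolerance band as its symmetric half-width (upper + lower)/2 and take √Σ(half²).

Stack each dimension's contribution:
  -A: nom -43.000 → Σnom=-43.000; wc +0.418/-0.120 → slack +0.418/-0.120; half-tol=0.269, Σhalf²=0.072361
  +B: nom +14.300 → Σnom=-28.700; wc +0.180/-0.180 → slack +0.598/-0.300; half-tol=0.180, Σhalf²=0.104761
  -C: nom -16.480 → Σnom=-45.180; wc +0.361/-0.200 → slack +0.959/-0.500; half-tol=0.280, Σhalf²=0.183441
Nominal = -45.180. Worst-case = [-45.180 - 0.500, -45.180 + 0.959] = [-45.680, -44.221]. RSS = √0.183441 = 0.428.

nominal=-45.180 wc=[-45.680,-44.221] rss=0.428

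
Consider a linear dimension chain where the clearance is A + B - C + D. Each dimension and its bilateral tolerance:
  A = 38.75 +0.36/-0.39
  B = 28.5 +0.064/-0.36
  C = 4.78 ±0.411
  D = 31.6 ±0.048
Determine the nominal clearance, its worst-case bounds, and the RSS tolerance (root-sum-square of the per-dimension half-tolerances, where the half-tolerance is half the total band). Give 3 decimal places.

Stack each dimension's contribution:
  +A: nom +38.750 → Σnom=38.750; wc +0.360/-0.390 → slack +0.360/-0.390; half-tol=0.375, Σhalf²=0.140625
  +B: nom +28.500 → Σnom=67.250; wc +0.064/-0.360 → slack +0.424/-0.750; half-tol=0.212, Σhalf²=0.185569
  -C: nom -4.780 → Σnom=62.470; wc +0.411/-0.411 → slack +0.835/-1.161; half-tol=0.411, Σhalf²=0.354490
  +D: nom +31.600 → Σnom=94.070; wc +0.048/-0.048 → slack +0.883/-1.209; half-tol=0.048, Σhalf²=0.356794
Nominal = 94.070. Worst-case = [94.070 - 1.209, 94.070 + 0.883] = [92.861, 94.953]. RSS = √0.356794 = 0.597.

nominal=94.070 wc=[92.861,94.953] rss=0.597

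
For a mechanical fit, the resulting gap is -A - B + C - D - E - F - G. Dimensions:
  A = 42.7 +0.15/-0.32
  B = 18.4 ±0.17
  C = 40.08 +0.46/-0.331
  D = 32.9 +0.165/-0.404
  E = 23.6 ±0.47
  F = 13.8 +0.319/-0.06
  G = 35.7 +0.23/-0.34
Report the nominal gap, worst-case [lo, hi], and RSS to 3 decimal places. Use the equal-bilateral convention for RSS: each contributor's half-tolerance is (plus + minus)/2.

Stack each dimension's contribution:
  -A: nom -42.700 → Σnom=-42.700; wc +0.320/-0.150 → slack +0.320/-0.150; half-tol=0.235, Σhalf²=0.055225
  -B: nom -18.400 → Σnom=-61.100; wc +0.170/-0.170 → slack +0.490/-0.320; half-tol=0.170, Σhalf²=0.084125
  +C: nom +40.080 → Σnom=-21.020; wc +0.460/-0.331 → slack +0.950/-0.651; half-tol=0.396, Σhalf²=0.240545
  -D: nom -32.900 → Σnom=-53.920; wc +0.404/-0.165 → slack +1.354/-0.816; half-tol=0.285, Σhalf²=0.321486
  -E: nom -23.600 → Σnom=-77.520; wc +0.470/-0.470 → slack +1.824/-1.286; half-tol=0.470, Σhalf²=0.542385
  -F: nom -13.800 → Σnom=-91.320; wc +0.060/-0.319 → slack +1.884/-1.605; half-tol=0.190, Σhalf²=0.578296
  -G: nom -35.700 → Σnom=-127.020; wc +0.340/-0.230 → slack +2.224/-1.835; half-tol=0.285, Σhalf²=0.659521
Nominal = -127.020. Worst-case = [-127.020 - 1.835, -127.020 + 2.224] = [-128.855, -124.796]. RSS = √0.659521 = 0.812.

nominal=-127.020 wc=[-128.855,-124.796] rss=0.812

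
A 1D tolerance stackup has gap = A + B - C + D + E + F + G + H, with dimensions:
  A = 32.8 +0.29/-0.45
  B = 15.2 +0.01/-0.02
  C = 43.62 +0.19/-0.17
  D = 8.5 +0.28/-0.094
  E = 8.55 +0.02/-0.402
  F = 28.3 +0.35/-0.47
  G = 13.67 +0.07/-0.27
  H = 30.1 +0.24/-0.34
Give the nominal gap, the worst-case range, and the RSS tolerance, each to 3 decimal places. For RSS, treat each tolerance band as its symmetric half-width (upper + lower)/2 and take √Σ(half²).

nominal=93.500 wc=[91.264,94.930] rss=0.728

Stack each dimension's contribution:
  +A: nom +32.800 → Σnom=32.800; wc +0.290/-0.450 → slack +0.290/-0.450; half-tol=0.370, Σhalf²=0.136900
  +B: nom +15.200 → Σnom=48.000; wc +0.010/-0.020 → slack +0.300/-0.470; half-tol=0.015, Σhalf²=0.137125
  -C: nom -43.620 → Σnom=4.380; wc +0.170/-0.190 → slack +0.470/-0.660; half-tol=0.180, Σhalf²=0.169525
  +D: nom +8.500 → Σnom=12.880; wc +0.280/-0.094 → slack +0.750/-0.754; half-tol=0.187, Σhalf²=0.204494
  +E: nom +8.550 → Σnom=21.430; wc +0.020/-0.402 → slack +0.770/-1.156; half-tol=0.211, Σhalf²=0.249015
  +F: nom +28.300 → Σnom=49.730; wc +0.350/-0.470 → slack +1.120/-1.626; half-tol=0.410, Σhalf²=0.417115
  +G: nom +13.670 → Σnom=63.400; wc +0.070/-0.270 → slack +1.190/-1.896; half-tol=0.170, Σhalf²=0.446015
  +H: nom +30.100 → Σnom=93.500; wc +0.240/-0.340 → slack +1.430/-2.236; half-tol=0.290, Σhalf²=0.530115
Nominal = 93.500. Worst-case = [93.500 - 2.236, 93.500 + 1.430] = [91.264, 94.930]. RSS = √0.530115 = 0.728.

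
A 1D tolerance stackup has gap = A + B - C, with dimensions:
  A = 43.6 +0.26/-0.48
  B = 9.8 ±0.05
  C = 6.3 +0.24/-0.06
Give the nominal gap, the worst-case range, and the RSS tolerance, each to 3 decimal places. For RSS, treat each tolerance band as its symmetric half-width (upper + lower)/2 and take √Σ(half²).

nominal=47.100 wc=[46.330,47.470] rss=0.402

Stack each dimension's contribution:
  +A: nom +43.600 → Σnom=43.600; wc +0.260/-0.480 → slack +0.260/-0.480; half-tol=0.370, Σhalf²=0.136900
  +B: nom +9.800 → Σnom=53.400; wc +0.050/-0.050 → slack +0.310/-0.530; half-tol=0.050, Σhalf²=0.139400
  -C: nom -6.300 → Σnom=47.100; wc +0.060/-0.240 → slack +0.370/-0.770; half-tol=0.150, Σhalf²=0.161900
Nominal = 47.100. Worst-case = [47.100 - 0.770, 47.100 + 0.370] = [46.330, 47.470]. RSS = √0.161900 = 0.402.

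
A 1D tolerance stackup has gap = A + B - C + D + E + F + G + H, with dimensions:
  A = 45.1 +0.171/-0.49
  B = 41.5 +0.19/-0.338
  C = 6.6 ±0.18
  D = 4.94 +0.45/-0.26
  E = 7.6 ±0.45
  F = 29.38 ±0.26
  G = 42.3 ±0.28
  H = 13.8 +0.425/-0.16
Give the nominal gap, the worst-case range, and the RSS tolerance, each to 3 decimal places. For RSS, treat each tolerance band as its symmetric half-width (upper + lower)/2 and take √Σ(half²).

nominal=178.020 wc=[175.602,180.426] rss=0.878

Stack each dimension's contribution:
  +A: nom +45.100 → Σnom=45.100; wc +0.171/-0.490 → slack +0.171/-0.490; half-tol=0.331, Σhalf²=0.109230
  +B: nom +41.500 → Σnom=86.600; wc +0.190/-0.338 → slack +0.361/-0.828; half-tol=0.264, Σhalf²=0.178926
  -C: nom -6.600 → Σnom=80.000; wc +0.180/-0.180 → slack +0.541/-1.008; half-tol=0.180, Σhalf²=0.211326
  +D: nom +4.940 → Σnom=84.940; wc +0.450/-0.260 → slack +0.991/-1.268; half-tol=0.355, Σhalf²=0.337351
  +E: nom +7.600 → Σnom=92.540; wc +0.450/-0.450 → slack +1.441/-1.718; half-tol=0.450, Σhalf²=0.539851
  +F: nom +29.380 → Σnom=121.920; wc +0.260/-0.260 → slack +1.701/-1.978; half-tol=0.260, Σhalf²=0.607451
  +G: nom +42.300 → Σnom=164.220; wc +0.280/-0.280 → slack +1.981/-2.258; half-tol=0.280, Σhalf²=0.685851
  +H: nom +13.800 → Σnom=178.020; wc +0.425/-0.160 → slack +2.406/-2.418; half-tol=0.292, Σhalf²=0.771408
Nominal = 178.020. Worst-case = [178.020 - 2.418, 178.020 + 2.406] = [175.602, 180.426]. RSS = √0.771408 = 0.878.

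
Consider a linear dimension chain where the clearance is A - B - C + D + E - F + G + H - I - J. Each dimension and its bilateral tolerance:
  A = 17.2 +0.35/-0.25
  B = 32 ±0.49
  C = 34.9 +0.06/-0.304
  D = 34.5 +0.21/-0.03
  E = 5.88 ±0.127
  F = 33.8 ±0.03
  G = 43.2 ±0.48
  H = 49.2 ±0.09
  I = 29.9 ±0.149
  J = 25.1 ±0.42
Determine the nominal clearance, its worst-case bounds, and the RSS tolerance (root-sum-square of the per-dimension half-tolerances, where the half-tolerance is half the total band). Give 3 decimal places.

nominal=-5.720 wc=[-7.846,-3.070] rss=0.912

Stack each dimension's contribution:
  +A: nom +17.200 → Σnom=17.200; wc +0.350/-0.250 → slack +0.350/-0.250; half-tol=0.300, Σhalf²=0.090000
  -B: nom -32.000 → Σnom=-14.800; wc +0.490/-0.490 → slack +0.840/-0.740; half-tol=0.490, Σhalf²=0.330100
  -C: nom -34.900 → Σnom=-49.700; wc +0.304/-0.060 → slack +1.144/-0.800; half-tol=0.182, Σhalf²=0.363224
  +D: nom +34.500 → Σnom=-15.200; wc +0.210/-0.030 → slack +1.354/-0.830; half-tol=0.120, Σhalf²=0.377624
  +E: nom +5.880 → Σnom=-9.320; wc +0.127/-0.127 → slack +1.481/-0.957; half-tol=0.127, Σhalf²=0.393753
  -F: nom -33.800 → Σnom=-43.120; wc +0.030/-0.030 → slack +1.511/-0.987; half-tol=0.030, Σhalf²=0.394653
  +G: nom +43.200 → Σnom=0.080; wc +0.480/-0.480 → slack +1.991/-1.467; half-tol=0.480, Σhalf²=0.625053
  +H: nom +49.200 → Σnom=49.280; wc +0.090/-0.090 → slack +2.081/-1.557; half-tol=0.090, Σhalf²=0.633153
  -I: nom -29.900 → Σnom=19.380; wc +0.149/-0.149 → slack +2.230/-1.706; half-tol=0.149, Σhalf²=0.655354
  -J: nom -25.100 → Σnom=-5.720; wc +0.420/-0.420 → slack +2.650/-2.126; half-tol=0.420, Σhalf²=0.831754
Nominal = -5.720. Worst-case = [-5.720 - 2.126, -5.720 + 2.650] = [-7.846, -3.070]. RSS = √0.831754 = 0.912.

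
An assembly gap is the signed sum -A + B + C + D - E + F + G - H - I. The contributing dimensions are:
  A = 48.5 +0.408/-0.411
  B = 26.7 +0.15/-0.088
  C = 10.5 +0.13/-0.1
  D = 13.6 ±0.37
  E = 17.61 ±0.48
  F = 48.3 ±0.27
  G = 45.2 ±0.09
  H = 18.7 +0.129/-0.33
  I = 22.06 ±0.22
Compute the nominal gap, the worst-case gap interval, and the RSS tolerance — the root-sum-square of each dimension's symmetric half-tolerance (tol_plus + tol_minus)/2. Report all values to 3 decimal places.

Stack each dimension's contribution:
  -A: nom -48.500 → Σnom=-48.500; wc +0.411/-0.408 → slack +0.411/-0.408; half-tol=0.409, Σhalf²=0.167690
  +B: nom +26.700 → Σnom=-21.800; wc +0.150/-0.088 → slack +0.561/-0.496; half-tol=0.119, Σhalf²=0.181851
  +C: nom +10.500 → Σnom=-11.300; wc +0.130/-0.100 → slack +0.691/-0.596; half-tol=0.115, Σhalf²=0.195076
  +D: nom +13.600 → Σnom=2.300; wc +0.370/-0.370 → slack +1.061/-0.966; half-tol=0.370, Σhalf²=0.331976
  -E: nom -17.610 → Σnom=-15.310; wc +0.480/-0.480 → slack +1.541/-1.446; half-tol=0.480, Σhalf²=0.562376
  +F: nom +48.300 → Σnom=32.990; wc +0.270/-0.270 → slack +1.811/-1.716; half-tol=0.270, Σhalf²=0.635276
  +G: nom +45.200 → Σnom=78.190; wc +0.090/-0.090 → slack +1.901/-1.806; half-tol=0.090, Σhalf²=0.643376
  -H: nom -18.700 → Σnom=59.490; wc +0.330/-0.129 → slack +2.231/-1.935; half-tol=0.230, Σhalf²=0.696047
  -I: nom -22.060 → Σnom=37.430; wc +0.220/-0.220 → slack +2.451/-2.155; half-tol=0.220, Σhalf²=0.744447
Nominal = 37.430. Worst-case = [37.430 - 2.155, 37.430 + 2.451] = [35.275, 39.881]. RSS = √0.744447 = 0.863.

nominal=37.430 wc=[35.275,39.881] rss=0.863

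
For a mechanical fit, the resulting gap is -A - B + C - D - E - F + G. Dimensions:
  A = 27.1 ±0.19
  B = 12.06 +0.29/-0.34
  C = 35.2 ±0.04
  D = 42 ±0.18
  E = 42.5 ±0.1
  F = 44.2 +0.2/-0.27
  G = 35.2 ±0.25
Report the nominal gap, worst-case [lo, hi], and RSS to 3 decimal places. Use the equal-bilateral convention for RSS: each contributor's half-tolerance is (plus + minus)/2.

Stack each dimension's contribution:
  -A: nom -27.100 → Σnom=-27.100; wc +0.190/-0.190 → slack +0.190/-0.190; half-tol=0.190, Σhalf²=0.036100
  -B: nom -12.060 → Σnom=-39.160; wc +0.340/-0.290 → slack +0.530/-0.480; half-tol=0.315, Σhalf²=0.135325
  +C: nom +35.200 → Σnom=-3.960; wc +0.040/-0.040 → slack +0.570/-0.520; half-tol=0.040, Σhalf²=0.136925
  -D: nom -42.000 → Σnom=-45.960; wc +0.180/-0.180 → slack +0.750/-0.700; half-tol=0.180, Σhalf²=0.169325
  -E: nom -42.500 → Σnom=-88.460; wc +0.100/-0.100 → slack +0.850/-0.800; half-tol=0.100, Σhalf²=0.179325
  -F: nom -44.200 → Σnom=-132.660; wc +0.270/-0.200 → slack +1.120/-1.000; half-tol=0.235, Σhalf²=0.234550
  +G: nom +35.200 → Σnom=-97.460; wc +0.250/-0.250 → slack +1.370/-1.250; half-tol=0.250, Σhalf²=0.297050
Nominal = -97.460. Worst-case = [-97.460 - 1.250, -97.460 + 1.370] = [-98.710, -96.090]. RSS = √0.297050 = 0.545.

nominal=-97.460 wc=[-98.710,-96.090] rss=0.545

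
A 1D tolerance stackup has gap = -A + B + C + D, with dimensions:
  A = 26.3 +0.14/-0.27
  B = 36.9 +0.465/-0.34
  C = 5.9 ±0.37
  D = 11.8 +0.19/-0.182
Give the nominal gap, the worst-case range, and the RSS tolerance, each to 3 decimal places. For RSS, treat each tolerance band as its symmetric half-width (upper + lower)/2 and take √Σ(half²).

Stack each dimension's contribution:
  -A: nom -26.300 → Σnom=-26.300; wc +0.270/-0.140 → slack +0.270/-0.140; half-tol=0.205, Σhalf²=0.042025
  +B: nom +36.900 → Σnom=10.600; wc +0.465/-0.340 → slack +0.735/-0.480; half-tol=0.403, Σhalf²=0.204031
  +C: nom +5.900 → Σnom=16.500; wc +0.370/-0.370 → slack +1.105/-0.850; half-tol=0.370, Σhalf²=0.340931
  +D: nom +11.800 → Σnom=28.300; wc +0.190/-0.182 → slack +1.295/-1.032; half-tol=0.186, Σhalf²=0.375527
Nominal = 28.300. Worst-case = [28.300 - 1.032, 28.300 + 1.295] = [27.268, 29.595]. RSS = √0.375527 = 0.613.

nominal=28.300 wc=[27.268,29.595] rss=0.613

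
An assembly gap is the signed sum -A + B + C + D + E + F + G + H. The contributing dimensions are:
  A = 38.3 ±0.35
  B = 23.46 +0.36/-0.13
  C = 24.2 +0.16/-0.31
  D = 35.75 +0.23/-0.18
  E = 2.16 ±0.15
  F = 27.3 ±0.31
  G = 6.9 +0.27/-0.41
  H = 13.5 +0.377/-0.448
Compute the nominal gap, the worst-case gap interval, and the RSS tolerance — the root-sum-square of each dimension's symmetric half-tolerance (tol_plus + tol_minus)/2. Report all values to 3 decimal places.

Stack each dimension's contribution:
  -A: nom -38.300 → Σnom=-38.300; wc +0.350/-0.350 → slack +0.350/-0.350; half-tol=0.350, Σhalf²=0.122500
  +B: nom +23.460 → Σnom=-14.840; wc +0.360/-0.130 → slack +0.710/-0.480; half-tol=0.245, Σhalf²=0.182525
  +C: nom +24.200 → Σnom=9.360; wc +0.160/-0.310 → slack +0.870/-0.790; half-tol=0.235, Σhalf²=0.237750
  +D: nom +35.750 → Σnom=45.110; wc +0.230/-0.180 → slack +1.100/-0.970; half-tol=0.205, Σhalf²=0.279775
  +E: nom +2.160 → Σnom=47.270; wc +0.150/-0.150 → slack +1.250/-1.120; half-tol=0.150, Σhalf²=0.302275
  +F: nom +27.300 → Σnom=74.570; wc +0.310/-0.310 → slack +1.560/-1.430; half-tol=0.310, Σhalf²=0.398375
  +G: nom +6.900 → Σnom=81.470; wc +0.270/-0.410 → slack +1.830/-1.840; half-tol=0.340, Σhalf²=0.513975
  +H: nom +13.500 → Σnom=94.970; wc +0.377/-0.448 → slack +2.207/-2.288; half-tol=0.412, Σhalf²=0.684131
Nominal = 94.970. Worst-case = [94.970 - 2.288, 94.970 + 2.207] = [92.682, 97.177]. RSS = √0.684131 = 0.827.

nominal=94.970 wc=[92.682,97.177] rss=0.827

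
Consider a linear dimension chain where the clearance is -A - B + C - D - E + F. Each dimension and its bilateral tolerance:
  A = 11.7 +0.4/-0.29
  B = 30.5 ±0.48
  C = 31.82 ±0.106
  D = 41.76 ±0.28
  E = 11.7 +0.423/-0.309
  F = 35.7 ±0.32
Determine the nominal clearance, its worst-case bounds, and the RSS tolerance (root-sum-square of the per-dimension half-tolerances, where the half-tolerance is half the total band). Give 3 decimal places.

nominal=-28.140 wc=[-30.149,-26.355] rss=0.822

Stack each dimension's contribution:
  -A: nom -11.700 → Σnom=-11.700; wc +0.290/-0.400 → slack +0.290/-0.400; half-tol=0.345, Σhalf²=0.119025
  -B: nom -30.500 → Σnom=-42.200; wc +0.480/-0.480 → slack +0.770/-0.880; half-tol=0.480, Σhalf²=0.349425
  +C: nom +31.820 → Σnom=-10.380; wc +0.106/-0.106 → slack +0.876/-0.986; half-tol=0.106, Σhalf²=0.360661
  -D: nom -41.760 → Σnom=-52.140; wc +0.280/-0.280 → slack +1.156/-1.266; half-tol=0.280, Σhalf²=0.439061
  -E: nom -11.700 → Σnom=-63.840; wc +0.309/-0.423 → slack +1.465/-1.689; half-tol=0.366, Σhalf²=0.573017
  +F: nom +35.700 → Σnom=-28.140; wc +0.320/-0.320 → slack +1.785/-2.009; half-tol=0.320, Σhalf²=0.675417
Nominal = -28.140. Worst-case = [-28.140 - 2.009, -28.140 + 1.785] = [-30.149, -26.355]. RSS = √0.675417 = 0.822.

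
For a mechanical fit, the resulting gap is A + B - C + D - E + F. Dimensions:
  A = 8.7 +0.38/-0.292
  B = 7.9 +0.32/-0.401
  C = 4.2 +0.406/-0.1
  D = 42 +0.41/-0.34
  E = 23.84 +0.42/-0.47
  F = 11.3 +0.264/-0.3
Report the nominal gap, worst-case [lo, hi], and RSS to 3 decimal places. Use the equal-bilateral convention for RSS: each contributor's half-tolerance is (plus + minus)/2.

Stack each dimension's contribution:
  +A: nom +8.700 → Σnom=8.700; wc +0.380/-0.292 → slack +0.380/-0.292; half-tol=0.336, Σhalf²=0.112896
  +B: nom +7.900 → Σnom=16.600; wc +0.320/-0.401 → slack +0.700/-0.693; half-tol=0.361, Σhalf²=0.242856
  -C: nom -4.200 → Σnom=12.400; wc +0.100/-0.406 → slack +0.800/-1.099; half-tol=0.253, Σhalf²=0.306865
  +D: nom +42.000 → Σnom=54.400; wc +0.410/-0.340 → slack +1.210/-1.439; half-tol=0.375, Σhalf²=0.447490
  -E: nom -23.840 → Σnom=30.560; wc +0.470/-0.420 → slack +1.680/-1.859; half-tol=0.445, Σhalf²=0.645515
  +F: nom +11.300 → Σnom=41.860; wc +0.264/-0.300 → slack +1.944/-2.159; half-tol=0.282, Σhalf²=0.725039
Nominal = 41.860. Worst-case = [41.860 - 2.159, 41.860 + 1.944] = [39.701, 43.804]. RSS = √0.725039 = 0.851.

nominal=41.860 wc=[39.701,43.804] rss=0.851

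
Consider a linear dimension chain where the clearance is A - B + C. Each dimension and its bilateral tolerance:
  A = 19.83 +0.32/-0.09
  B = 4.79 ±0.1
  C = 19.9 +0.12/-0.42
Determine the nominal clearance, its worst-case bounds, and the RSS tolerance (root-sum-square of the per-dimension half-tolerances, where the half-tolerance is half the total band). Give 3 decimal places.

nominal=34.940 wc=[34.330,35.480] rss=0.353

Stack each dimension's contribution:
  +A: nom +19.830 → Σnom=19.830; wc +0.320/-0.090 → slack +0.320/-0.090; half-tol=0.205, Σhalf²=0.042025
  -B: nom -4.790 → Σnom=15.040; wc +0.100/-0.100 → slack +0.420/-0.190; half-tol=0.100, Σhalf²=0.052025
  +C: nom +19.900 → Σnom=34.940; wc +0.120/-0.420 → slack +0.540/-0.610; half-tol=0.270, Σhalf²=0.124925
Nominal = 34.940. Worst-case = [34.940 - 0.610, 34.940 + 0.540] = [34.330, 35.480]. RSS = √0.124925 = 0.353.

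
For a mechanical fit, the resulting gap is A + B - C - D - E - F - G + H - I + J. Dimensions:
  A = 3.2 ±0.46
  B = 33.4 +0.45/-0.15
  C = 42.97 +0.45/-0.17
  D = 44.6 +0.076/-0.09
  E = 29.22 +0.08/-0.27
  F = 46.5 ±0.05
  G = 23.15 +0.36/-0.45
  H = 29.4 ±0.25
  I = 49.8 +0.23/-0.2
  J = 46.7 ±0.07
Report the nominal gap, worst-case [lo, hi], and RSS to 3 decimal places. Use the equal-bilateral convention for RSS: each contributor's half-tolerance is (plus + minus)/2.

nominal=-123.540 wc=[-125.716,-121.080] rss=0.846

Stack each dimension's contribution:
  +A: nom +3.200 → Σnom=3.200; wc +0.460/-0.460 → slack +0.460/-0.460; half-tol=0.460, Σhalf²=0.211600
  +B: nom +33.400 → Σnom=36.600; wc +0.450/-0.150 → slack +0.910/-0.610; half-tol=0.300, Σhalf²=0.301600
  -C: nom -42.970 → Σnom=-6.370; wc +0.170/-0.450 → slack +1.080/-1.060; half-tol=0.310, Σhalf²=0.397700
  -D: nom -44.600 → Σnom=-50.970; wc +0.090/-0.076 → slack +1.170/-1.136; half-tol=0.083, Σhalf²=0.404589
  -E: nom -29.220 → Σnom=-80.190; wc +0.270/-0.080 → slack +1.440/-1.216; half-tol=0.175, Σhalf²=0.435214
  -F: nom -46.500 → Σnom=-126.690; wc +0.050/-0.050 → slack +1.490/-1.266; half-tol=0.050, Σhalf²=0.437714
  -G: nom -23.150 → Σnom=-149.840; wc +0.450/-0.360 → slack +1.940/-1.626; half-tol=0.405, Σhalf²=0.601739
  +H: nom +29.400 → Σnom=-120.440; wc +0.250/-0.250 → slack +2.190/-1.876; half-tol=0.250, Σhalf²=0.664239
  -I: nom -49.800 → Σnom=-170.240; wc +0.200/-0.230 → slack +2.390/-2.106; half-tol=0.215, Σhalf²=0.710464
  +J: nom +46.700 → Σnom=-123.540; wc +0.070/-0.070 → slack +2.460/-2.176; half-tol=0.070, Σhalf²=0.715364
Nominal = -123.540. Worst-case = [-123.540 - 2.176, -123.540 + 2.460] = [-125.716, -121.080]. RSS = √0.715364 = 0.846.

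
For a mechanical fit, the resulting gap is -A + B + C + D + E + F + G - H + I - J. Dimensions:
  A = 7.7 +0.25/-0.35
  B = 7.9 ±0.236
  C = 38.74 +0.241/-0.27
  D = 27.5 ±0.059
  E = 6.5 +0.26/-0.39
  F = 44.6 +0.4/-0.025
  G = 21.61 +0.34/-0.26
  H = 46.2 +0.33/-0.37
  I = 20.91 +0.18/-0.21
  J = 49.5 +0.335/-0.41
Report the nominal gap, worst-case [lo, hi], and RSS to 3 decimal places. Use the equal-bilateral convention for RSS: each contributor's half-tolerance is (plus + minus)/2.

Stack each dimension's contribution:
  -A: nom -7.700 → Σnom=-7.700; wc +0.350/-0.250 → slack +0.350/-0.250; half-tol=0.300, Σhalf²=0.090000
  +B: nom +7.900 → Σnom=0.200; wc +0.236/-0.236 → slack +0.586/-0.486; half-tol=0.236, Σhalf²=0.145696
  +C: nom +38.740 → Σnom=38.940; wc +0.241/-0.270 → slack +0.827/-0.756; half-tol=0.256, Σhalf²=0.210976
  +D: nom +27.500 → Σnom=66.440; wc +0.059/-0.059 → slack +0.886/-0.815; half-tol=0.059, Σhalf²=0.214457
  +E: nom +6.500 → Σnom=72.940; wc +0.260/-0.390 → slack +1.146/-1.205; half-tol=0.325, Σhalf²=0.320082
  +F: nom +44.600 → Σnom=117.540; wc +0.400/-0.025 → slack +1.546/-1.230; half-tol=0.213, Σhalf²=0.365239
  +G: nom +21.610 → Σnom=139.150; wc +0.340/-0.260 → slack +1.886/-1.490; half-tol=0.300, Σhalf²=0.455239
  -H: nom -46.200 → Σnom=92.950; wc +0.370/-0.330 → slack +2.256/-1.820; half-tol=0.350, Σhalf²=0.577739
  +I: nom +20.910 → Σnom=113.860; wc +0.180/-0.210 → slack +2.436/-2.030; half-tol=0.195, Σhalf²=0.615764
  -J: nom -49.500 → Σnom=64.360; wc +0.410/-0.335 → slack +2.846/-2.365; half-tol=0.372, Σhalf²=0.754520
Nominal = 64.360. Worst-case = [64.360 - 2.365, 64.360 + 2.846] = [61.995, 67.206]. RSS = √0.754520 = 0.869.

nominal=64.360 wc=[61.995,67.206] rss=0.869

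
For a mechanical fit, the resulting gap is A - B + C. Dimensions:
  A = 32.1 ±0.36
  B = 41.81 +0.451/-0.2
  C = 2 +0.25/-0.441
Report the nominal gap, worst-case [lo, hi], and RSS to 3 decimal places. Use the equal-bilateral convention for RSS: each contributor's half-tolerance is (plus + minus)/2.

nominal=-7.710 wc=[-8.962,-6.900] rss=0.596

Stack each dimension's contribution:
  +A: nom +32.100 → Σnom=32.100; wc +0.360/-0.360 → slack +0.360/-0.360; half-tol=0.360, Σhalf²=0.129600
  -B: nom -41.810 → Σnom=-9.710; wc +0.200/-0.451 → slack +0.560/-0.811; half-tol=0.326, Σhalf²=0.235550
  +C: nom +2.000 → Σnom=-7.710; wc +0.250/-0.441 → slack +0.810/-1.252; half-tol=0.346, Σhalf²=0.354921
Nominal = -7.710. Worst-case = [-7.710 - 1.252, -7.710 + 0.810] = [-8.962, -6.900]. RSS = √0.354921 = 0.596.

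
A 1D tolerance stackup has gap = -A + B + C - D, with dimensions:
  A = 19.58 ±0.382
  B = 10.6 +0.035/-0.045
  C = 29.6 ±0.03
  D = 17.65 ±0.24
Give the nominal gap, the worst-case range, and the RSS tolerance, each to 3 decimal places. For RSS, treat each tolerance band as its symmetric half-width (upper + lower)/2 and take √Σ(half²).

nominal=2.970 wc=[2.273,3.657] rss=0.454

Stack each dimension's contribution:
  -A: nom -19.580 → Σnom=-19.580; wc +0.382/-0.382 → slack +0.382/-0.382; half-tol=0.382, Σhalf²=0.145924
  +B: nom +10.600 → Σnom=-8.980; wc +0.035/-0.045 → slack +0.417/-0.427; half-tol=0.040, Σhalf²=0.147524
  +C: nom +29.600 → Σnom=20.620; wc +0.030/-0.030 → slack +0.447/-0.457; half-tol=0.030, Σhalf²=0.148424
  -D: nom -17.650 → Σnom=2.970; wc +0.240/-0.240 → slack +0.687/-0.697; half-tol=0.240, Σhalf²=0.206024
Nominal = 2.970. Worst-case = [2.970 - 0.697, 2.970 + 0.687] = [2.273, 3.657]. RSS = √0.206024 = 0.454.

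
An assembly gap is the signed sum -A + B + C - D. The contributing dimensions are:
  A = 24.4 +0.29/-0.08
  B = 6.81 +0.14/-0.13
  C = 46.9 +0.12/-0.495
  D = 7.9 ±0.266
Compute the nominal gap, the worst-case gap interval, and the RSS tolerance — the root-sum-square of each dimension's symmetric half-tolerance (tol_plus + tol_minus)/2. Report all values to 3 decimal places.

nominal=21.410 wc=[20.229,22.016] rss=0.467

Stack each dimension's contribution:
  -A: nom -24.400 → Σnom=-24.400; wc +0.080/-0.290 → slack +0.080/-0.290; half-tol=0.185, Σhalf²=0.034225
  +B: nom +6.810 → Σnom=-17.590; wc +0.140/-0.130 → slack +0.220/-0.420; half-tol=0.135, Σhalf²=0.052450
  +C: nom +46.900 → Σnom=29.310; wc +0.120/-0.495 → slack +0.340/-0.915; half-tol=0.307, Σhalf²=0.147006
  -D: nom -7.900 → Σnom=21.410; wc +0.266/-0.266 → slack +0.606/-1.181; half-tol=0.266, Σhalf²=0.217762
Nominal = 21.410. Worst-case = [21.410 - 1.181, 21.410 + 0.606] = [20.229, 22.016]. RSS = √0.217762 = 0.467.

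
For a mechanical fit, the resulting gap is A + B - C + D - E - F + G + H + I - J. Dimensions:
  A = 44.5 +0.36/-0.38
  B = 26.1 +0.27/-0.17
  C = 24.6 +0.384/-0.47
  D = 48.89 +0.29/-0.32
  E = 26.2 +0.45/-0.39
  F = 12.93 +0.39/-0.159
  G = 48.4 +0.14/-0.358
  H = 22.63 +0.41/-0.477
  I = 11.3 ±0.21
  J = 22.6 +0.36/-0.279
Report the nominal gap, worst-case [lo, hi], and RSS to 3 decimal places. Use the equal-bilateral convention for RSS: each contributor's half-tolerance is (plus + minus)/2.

Stack each dimension's contribution:
  +A: nom +44.500 → Σnom=44.500; wc +0.360/-0.380 → slack +0.360/-0.380; half-tol=0.370, Σhalf²=0.136900
  +B: nom +26.100 → Σnom=70.600; wc +0.270/-0.170 → slack +0.630/-0.550; half-tol=0.220, Σhalf²=0.185300
  -C: nom -24.600 → Σnom=46.000; wc +0.470/-0.384 → slack +1.100/-0.934; half-tol=0.427, Σhalf²=0.367629
  +D: nom +48.890 → Σnom=94.890; wc +0.290/-0.320 → slack +1.390/-1.254; half-tol=0.305, Σhalf²=0.460654
  -E: nom -26.200 → Σnom=68.690; wc +0.390/-0.450 → slack +1.780/-1.704; half-tol=0.420, Σhalf²=0.637054
  -F: nom -12.930 → Σnom=55.760; wc +0.159/-0.390 → slack +1.939/-2.094; half-tol=0.275, Σhalf²=0.712404
  +G: nom +48.400 → Σnom=104.160; wc +0.140/-0.358 → slack +2.079/-2.452; half-tol=0.249, Σhalf²=0.774405
  +H: nom +22.630 → Σnom=126.790; wc +0.410/-0.477 → slack +2.489/-2.929; half-tol=0.444, Σhalf²=0.971098
  +I: nom +11.300 → Σnom=138.090; wc +0.210/-0.210 → slack +2.699/-3.139; half-tol=0.210, Σhalf²=1.015197
  -J: nom -22.600 → Σnom=115.490; wc +0.279/-0.360 → slack +2.978/-3.499; half-tol=0.320, Σhalf²=1.117278
Nominal = 115.490. Worst-case = [115.490 - 3.499, 115.490 + 2.978] = [111.991, 118.468]. RSS = √1.117278 = 1.057.

nominal=115.490 wc=[111.991,118.468] rss=1.057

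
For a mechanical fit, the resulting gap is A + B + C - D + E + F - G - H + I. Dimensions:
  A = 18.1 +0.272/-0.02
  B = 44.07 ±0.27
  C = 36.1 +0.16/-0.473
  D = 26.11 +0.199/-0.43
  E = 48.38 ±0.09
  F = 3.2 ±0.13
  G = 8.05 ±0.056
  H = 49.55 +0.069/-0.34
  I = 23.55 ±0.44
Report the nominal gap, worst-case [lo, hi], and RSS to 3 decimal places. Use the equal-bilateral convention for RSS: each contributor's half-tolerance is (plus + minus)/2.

nominal=89.690 wc=[87.943,91.878] rss=0.746

Stack each dimension's contribution:
  +A: nom +18.100 → Σnom=18.100; wc +0.272/-0.020 → slack +0.272/-0.020; half-tol=0.146, Σhalf²=0.021316
  +B: nom +44.070 → Σnom=62.170; wc +0.270/-0.270 → slack +0.542/-0.290; half-tol=0.270, Σhalf²=0.094216
  +C: nom +36.100 → Σnom=98.270; wc +0.160/-0.473 → slack +0.702/-0.763; half-tol=0.317, Σhalf²=0.194388
  -D: nom -26.110 → Σnom=72.160; wc +0.430/-0.199 → slack +1.132/-0.962; half-tol=0.315, Σhalf²=0.293299
  +E: nom +48.380 → Σnom=120.540; wc +0.090/-0.090 → slack +1.222/-1.052; half-tol=0.090, Σhalf²=0.301399
  +F: nom +3.200 → Σnom=123.740; wc +0.130/-0.130 → slack +1.352/-1.182; half-tol=0.130, Σhalf²=0.318299
  -G: nom -8.050 → Σnom=115.690; wc +0.056/-0.056 → slack +1.408/-1.238; half-tol=0.056, Σhalf²=0.321435
  -H: nom -49.550 → Σnom=66.140; wc +0.340/-0.069 → slack +1.748/-1.307; half-tol=0.205, Σhalf²=0.363255
  +I: nom +23.550 → Σnom=89.690; wc +0.440/-0.440 → slack +2.188/-1.747; half-tol=0.440, Σhalf²=0.556855
Nominal = 89.690. Worst-case = [89.690 - 1.747, 89.690 + 2.188] = [87.943, 91.878]. RSS = √0.556855 = 0.746.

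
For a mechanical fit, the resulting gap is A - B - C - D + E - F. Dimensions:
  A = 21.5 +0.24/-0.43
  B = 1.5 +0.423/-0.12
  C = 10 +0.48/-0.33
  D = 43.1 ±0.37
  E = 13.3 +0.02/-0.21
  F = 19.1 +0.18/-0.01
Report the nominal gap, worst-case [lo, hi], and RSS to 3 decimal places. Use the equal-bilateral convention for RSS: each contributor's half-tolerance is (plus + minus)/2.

Stack each dimension's contribution:
  +A: nom +21.500 → Σnom=21.500; wc +0.240/-0.430 → slack +0.240/-0.430; half-tol=0.335, Σhalf²=0.112225
  -B: nom -1.500 → Σnom=20.000; wc +0.120/-0.423 → slack +0.360/-0.853; half-tol=0.271, Σhalf²=0.185937
  -C: nom -10.000 → Σnom=10.000; wc +0.330/-0.480 → slack +0.690/-1.333; half-tol=0.405, Σhalf²=0.349962
  -D: nom -43.100 → Σnom=-33.100; wc +0.370/-0.370 → slack +1.060/-1.703; half-tol=0.370, Σhalf²=0.486862
  +E: nom +13.300 → Σnom=-19.800; wc +0.020/-0.210 → slack +1.080/-1.913; half-tol=0.115, Σhalf²=0.500087
  -F: nom -19.100 → Σnom=-38.900; wc +0.010/-0.180 → slack +1.090/-2.093; half-tol=0.095, Σhalf²=0.509112
Nominal = -38.900. Worst-case = [-38.900 - 2.093, -38.900 + 1.090] = [-40.993, -37.810]. RSS = √0.509112 = 0.714.

nominal=-38.900 wc=[-40.993,-37.810] rss=0.714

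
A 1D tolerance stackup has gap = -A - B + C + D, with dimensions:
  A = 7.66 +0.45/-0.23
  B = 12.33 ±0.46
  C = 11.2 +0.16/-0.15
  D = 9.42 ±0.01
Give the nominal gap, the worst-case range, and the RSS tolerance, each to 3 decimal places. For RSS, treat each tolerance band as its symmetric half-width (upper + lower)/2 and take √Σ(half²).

nominal=0.630 wc=[-0.440,1.490] rss=0.593

Stack each dimension's contribution:
  -A: nom -7.660 → Σnom=-7.660; wc +0.230/-0.450 → slack +0.230/-0.450; half-tol=0.340, Σhalf²=0.115600
  -B: nom -12.330 → Σnom=-19.990; wc +0.460/-0.460 → slack +0.690/-0.910; half-tol=0.460, Σhalf²=0.327200
  +C: nom +11.200 → Σnom=-8.790; wc +0.160/-0.150 → slack +0.850/-1.060; half-tol=0.155, Σhalf²=0.351225
  +D: nom +9.420 → Σnom=0.630; wc +0.010/-0.010 → slack +0.860/-1.070; half-tol=0.010, Σhalf²=0.351325
Nominal = 0.630. Worst-case = [0.630 - 1.070, 0.630 + 0.860] = [-0.440, 1.490]. RSS = √0.351325 = 0.593.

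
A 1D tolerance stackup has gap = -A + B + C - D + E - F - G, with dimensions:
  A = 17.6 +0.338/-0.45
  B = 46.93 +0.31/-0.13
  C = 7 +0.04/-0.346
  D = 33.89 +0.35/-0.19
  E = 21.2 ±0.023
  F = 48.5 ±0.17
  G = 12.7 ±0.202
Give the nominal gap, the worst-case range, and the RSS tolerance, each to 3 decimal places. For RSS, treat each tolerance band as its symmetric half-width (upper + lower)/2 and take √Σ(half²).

nominal=-37.560 wc=[-39.119,-36.175] rss=0.620

Stack each dimension's contribution:
  -A: nom -17.600 → Σnom=-17.600; wc +0.450/-0.338 → slack +0.450/-0.338; half-tol=0.394, Σhalf²=0.155236
  +B: nom +46.930 → Σnom=29.330; wc +0.310/-0.130 → slack +0.760/-0.468; half-tol=0.220, Σhalf²=0.203636
  +C: nom +7.000 → Σnom=36.330; wc +0.040/-0.346 → slack +0.800/-0.814; half-tol=0.193, Σhalf²=0.240885
  -D: nom -33.890 → Σnom=2.440; wc +0.190/-0.350 → slack +0.990/-1.164; half-tol=0.270, Σhalf²=0.313785
  +E: nom +21.200 → Σnom=23.640; wc +0.023/-0.023 → slack +1.013/-1.187; half-tol=0.023, Σhalf²=0.314314
  -F: nom -48.500 → Σnom=-24.860; wc +0.170/-0.170 → slack +1.183/-1.357; half-tol=0.170, Σhalf²=0.343214
  -G: nom -12.700 → Σnom=-37.560; wc +0.202/-0.202 → slack +1.385/-1.559; half-tol=0.202, Σhalf²=0.384018
Nominal = -37.560. Worst-case = [-37.560 - 1.559, -37.560 + 1.385] = [-39.119, -36.175]. RSS = √0.384018 = 0.620.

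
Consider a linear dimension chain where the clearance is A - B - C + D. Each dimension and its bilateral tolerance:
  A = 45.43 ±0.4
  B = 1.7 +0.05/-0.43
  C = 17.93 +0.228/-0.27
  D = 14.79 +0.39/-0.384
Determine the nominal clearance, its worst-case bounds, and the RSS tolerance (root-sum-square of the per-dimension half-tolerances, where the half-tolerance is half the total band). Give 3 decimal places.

nominal=40.590 wc=[39.528,42.080] rss=0.655

Stack each dimension's contribution:
  +A: nom +45.430 → Σnom=45.430; wc +0.400/-0.400 → slack +0.400/-0.400; half-tol=0.400, Σhalf²=0.160000
  -B: nom -1.700 → Σnom=43.730; wc +0.430/-0.050 → slack +0.830/-0.450; half-tol=0.240, Σhalf²=0.217600
  -C: nom -17.930 → Σnom=25.800; wc +0.270/-0.228 → slack +1.100/-0.678; half-tol=0.249, Σhalf²=0.279601
  +D: nom +14.790 → Σnom=40.590; wc +0.390/-0.384 → slack +1.490/-1.062; half-tol=0.387, Σhalf²=0.429370
Nominal = 40.590. Worst-case = [40.590 - 1.062, 40.590 + 1.490] = [39.528, 42.080]. RSS = √0.429370 = 0.655.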